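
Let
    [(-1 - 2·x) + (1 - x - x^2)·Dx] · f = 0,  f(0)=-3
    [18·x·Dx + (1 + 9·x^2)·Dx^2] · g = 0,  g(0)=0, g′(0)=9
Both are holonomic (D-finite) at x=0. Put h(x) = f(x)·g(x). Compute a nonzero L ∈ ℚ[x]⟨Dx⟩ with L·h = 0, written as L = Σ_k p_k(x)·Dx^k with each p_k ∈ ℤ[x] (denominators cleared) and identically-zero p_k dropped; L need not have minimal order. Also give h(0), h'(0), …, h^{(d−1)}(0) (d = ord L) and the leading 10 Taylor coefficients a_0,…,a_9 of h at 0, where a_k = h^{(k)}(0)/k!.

L = (2 + 18·x + 54·x^2) + (2 - 14·x + 36·x^2 + 54·x^3)·Dx + (-1 + x - 8·x^2 + 9·x^3 + 9·x^4)·Dx^2  (order 2).
h: a_k = 0, -27, -27, 27, 0, -2052/5, -2052/5, 69687/35, 55323/35, -112779/7, …
ICs: h(0) = 0, h′(0) = -27.

f: a_k = -3, -3, -6, -9, -15, -24, -39, -63, -102, -165, …
g: a_k = 0, 9, 0, -27, 0, 729/5, 0, -6561/7, 0, 6561, …
Sym-product of L_f,L_g gives L₀ (≤ ord 2).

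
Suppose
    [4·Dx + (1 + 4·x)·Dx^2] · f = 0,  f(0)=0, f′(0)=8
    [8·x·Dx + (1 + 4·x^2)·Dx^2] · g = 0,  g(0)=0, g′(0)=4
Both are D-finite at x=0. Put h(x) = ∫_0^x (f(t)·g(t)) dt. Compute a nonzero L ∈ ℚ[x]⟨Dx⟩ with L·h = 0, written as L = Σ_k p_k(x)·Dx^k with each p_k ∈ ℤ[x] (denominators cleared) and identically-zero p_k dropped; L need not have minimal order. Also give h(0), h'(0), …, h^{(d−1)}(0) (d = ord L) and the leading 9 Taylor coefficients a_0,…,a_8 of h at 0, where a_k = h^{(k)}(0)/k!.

f: a_k = 0, 8, -16, 128/3, -128, 2048/5, -4096/3, 32768/7, -16384, …
g: a_k = 0, 4, 0, -16/3, 0, 64/5, 0, -256/7, 0, …
Product ⇒ symmetric product L₀, ord ≤ 4.
h=∫h₀ ⇒ L = L₀·Dx.
L = (96 + 640·x + 1408·x^2 + 7680·x^3 + 15360·x^4 + 26624·x^5 + 8192·x^7)·Dx^2 + (24 + 320·x + 2656·x^2 + 9728·x^3 + 28160·x^4 + 47616·x^5 + 71680·x^6 + 6144·x^7 + 28672·x^8)·Dx^3 + (12 + 104·x + 672·x^2 + 2976·x^3 + 8256·x^4 + 18048·x^5 + 24576·x^6 + 35328·x^7 + 6144·x^8 + 16384·x^9)·Dx^4 + (1 + 12·x + 68·x^2 + 256·x^3 + 696·x^4 + 1536·x^5 + 2688·x^6 + 3072·x^7 + 4224·x^8 + 1024·x^9 + 2048·x^10)·Dx^5  (order 5).
h: a_k = 0, 0, 0, 32/3, -16, 128/5, -640/9, 9728/45, -9344/15, …
ICs: h(0) = 0, h′(0) = 0, h′′(0) = 0, h′′′(0) = 64, h′′′′(0) = -384.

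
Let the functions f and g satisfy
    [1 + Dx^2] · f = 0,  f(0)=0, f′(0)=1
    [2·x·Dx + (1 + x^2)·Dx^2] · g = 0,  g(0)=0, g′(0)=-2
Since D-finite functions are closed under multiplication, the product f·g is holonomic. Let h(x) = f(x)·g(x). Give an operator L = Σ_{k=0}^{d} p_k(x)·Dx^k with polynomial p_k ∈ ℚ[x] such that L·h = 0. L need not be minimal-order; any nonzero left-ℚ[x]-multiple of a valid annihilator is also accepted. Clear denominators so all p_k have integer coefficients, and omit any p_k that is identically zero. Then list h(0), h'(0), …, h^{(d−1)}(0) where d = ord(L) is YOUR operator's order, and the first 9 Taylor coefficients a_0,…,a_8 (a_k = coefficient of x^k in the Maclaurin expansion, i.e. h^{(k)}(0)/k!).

L = (10 + 26·x^2 + 11·x^4 + 4·x^6 + x^8) + (12·x + 20·x^3 + 12·x^5 + 4·x^7)·Dx + (12 + 32·x^2 + 18·x^4 + 8·x^6 + 2·x^8)·Dx^2 + (12·x + 20·x^3 + 12·x^5 + 4·x^7)·Dx^3 + (2 + 6·x^2 + 7·x^4 + 4·x^6 + x^8)·Dx^4  (order 4).
h: a_k = 0, 0, -2, 0, 1, 0, -19/36, 0, 43/120, …
ICs: h(0) = 0, h′(0) = 0, h′′(0) = -4, h′′′(0) = 0.

f: a_k = 0, 1, 0, -1/6, 0, 1/120, 0, -1/5040, 0, …
g: a_k = 0, -2, 0, 2/3, 0, -2/5, 0, 2/7, 0, …
h₀=f·g: eliminate ⇒ L₀, order ≤ 2·2.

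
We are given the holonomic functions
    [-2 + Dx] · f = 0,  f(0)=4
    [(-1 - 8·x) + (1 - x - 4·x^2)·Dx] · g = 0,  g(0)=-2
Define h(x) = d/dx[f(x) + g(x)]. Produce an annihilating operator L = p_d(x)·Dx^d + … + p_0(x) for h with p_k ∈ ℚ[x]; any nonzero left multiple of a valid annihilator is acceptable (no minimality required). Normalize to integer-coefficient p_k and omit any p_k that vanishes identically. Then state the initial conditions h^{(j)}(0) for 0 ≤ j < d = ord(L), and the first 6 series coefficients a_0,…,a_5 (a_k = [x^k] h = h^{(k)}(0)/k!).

L = (34 + 452·x + 512·x^2 + 1920·x^3 + 768·x^4) + (-25 - 228·x - 334·x^2 - 864·x^3 + 160·x^4 + 256·x^5)·Dx + (4 + x + 39·x^2 - 48·x^3 - 272·x^4 - 128·x^5)·Dx^2  (order 2).
h: a_k = 6, -4, -38, -664/3, -1934/3, -32548/15, …
ICs: h(0) = 6, h′(0) = -4.

f: a_k = 4, 8, 8, 16/3, 8/3, 16/15, …
g: a_k = -2, -2, -10, -18, -58, -130, …
h₀=f+g: left-lcm gives L₀, ord ≤ 2.
Derive L from L₀ (diff closure).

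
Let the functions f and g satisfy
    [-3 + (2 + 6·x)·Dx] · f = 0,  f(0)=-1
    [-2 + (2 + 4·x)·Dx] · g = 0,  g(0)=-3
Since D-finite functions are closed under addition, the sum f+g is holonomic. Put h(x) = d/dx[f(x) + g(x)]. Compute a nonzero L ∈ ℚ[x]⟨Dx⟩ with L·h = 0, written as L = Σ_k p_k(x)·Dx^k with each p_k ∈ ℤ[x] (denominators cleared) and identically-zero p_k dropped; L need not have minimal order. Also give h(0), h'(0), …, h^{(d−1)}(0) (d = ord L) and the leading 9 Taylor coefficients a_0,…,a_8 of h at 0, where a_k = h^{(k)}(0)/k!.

L = -9 + (-15 - 36·x)·Dx + (-2 - 10·x - 12·x^2)·Dx^2  (order 2).
h: a_k = -9/2, 21/4, -153/16, 645/32, -11865/256, 58023/512, -593901/2048, 3144141/4096, -136544265/65536, …
ICs: h(0) = -9/2, h′(0) = 21/4.

f: a_k = -1, -3/2, 9/8, -27/16, 405/128, -1701/256, 15309/1024, -72171/2048, 2814669/32768, …
g: a_k = -3, -3, 3/2, -3/2, 15/8, -21/8, 63/16, -99/16, 1287/128, …
f+g: L₀ = lclm(L_f,L_g), ord ≤ 1+1.
h=h₀': d/dx-closure on L₀ ⇒ L.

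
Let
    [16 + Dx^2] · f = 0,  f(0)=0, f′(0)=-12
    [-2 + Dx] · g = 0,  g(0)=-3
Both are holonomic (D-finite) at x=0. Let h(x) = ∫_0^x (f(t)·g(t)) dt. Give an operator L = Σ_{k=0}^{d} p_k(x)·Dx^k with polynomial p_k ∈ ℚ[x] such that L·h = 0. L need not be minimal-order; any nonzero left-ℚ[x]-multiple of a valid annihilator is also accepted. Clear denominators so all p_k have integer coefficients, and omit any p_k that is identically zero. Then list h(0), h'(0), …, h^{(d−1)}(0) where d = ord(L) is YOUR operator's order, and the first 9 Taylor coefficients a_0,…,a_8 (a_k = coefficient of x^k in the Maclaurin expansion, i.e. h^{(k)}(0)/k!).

f: a_k = 0, -12, 0, 32, 0, -128/5, 0, 1024/105, 0, …
g: a_k = -3, -6, -6, -4, -2, -4/5, -4/15, -8/105, -2/105, …
f·g: L₀ = L_f ⊗_s L_g, ord ≤ 2·1.
Integrate: L := L₀·Dx.
L = 20·Dx - 4·Dx^2 + Dx^3  (order 3).
h: a_k = 0, 0, 18, 24, -6, -144/5, -76/5, 176/35, 278/35, …
ICs: h(0) = 0, h′(0) = 0, h′′(0) = 36.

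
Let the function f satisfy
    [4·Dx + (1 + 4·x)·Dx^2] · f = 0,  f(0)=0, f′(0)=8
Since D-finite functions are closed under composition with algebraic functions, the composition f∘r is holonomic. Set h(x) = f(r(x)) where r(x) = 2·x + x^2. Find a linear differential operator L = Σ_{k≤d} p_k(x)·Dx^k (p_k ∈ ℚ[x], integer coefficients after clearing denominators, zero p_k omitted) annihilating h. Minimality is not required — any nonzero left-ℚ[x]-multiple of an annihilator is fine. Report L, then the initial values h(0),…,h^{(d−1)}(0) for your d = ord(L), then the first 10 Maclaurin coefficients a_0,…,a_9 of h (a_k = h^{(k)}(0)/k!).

f: a_k = 0, 8, -16, 128/3, -128, 2048/5, -4096/3, 32768/7, -16384, 524288/9, …
f∘r: x↦r, Dx↦Dx/r' in L_f ⇒ L₀.
L = (7 + 8·x + 4·x^2)·Dx + (1 + 9·x + 12·x^2 + 4·x^3)·Dx^2  (order 2).
h: a_k = 0, 16, -56, 832/3, -1552, 46336/5, -172928/3, 2581504/7, -2408576, 143822848/9, …
ICs: h(0) = 0, h′(0) = 16.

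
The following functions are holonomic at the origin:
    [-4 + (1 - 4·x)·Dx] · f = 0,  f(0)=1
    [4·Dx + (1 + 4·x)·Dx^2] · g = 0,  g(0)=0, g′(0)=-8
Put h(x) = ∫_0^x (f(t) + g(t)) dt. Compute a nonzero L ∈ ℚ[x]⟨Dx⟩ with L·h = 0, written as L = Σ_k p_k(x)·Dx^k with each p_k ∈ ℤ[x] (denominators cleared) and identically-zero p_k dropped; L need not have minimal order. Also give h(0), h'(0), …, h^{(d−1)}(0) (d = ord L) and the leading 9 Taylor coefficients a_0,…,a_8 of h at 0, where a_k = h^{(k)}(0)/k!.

f: a_k = 1, 4, 16, 64, 256, 1024, 4096, 16384, 65536, …
g: a_k = 0, -8, 16, -128/3, 128, -2048/5, 4096/3, -32768/7, 16384, …
L₀ := lclm(L_f,L_g); ord L₀ ≤ 1+2.
Integrate: L := L₀·Dx.
L = (160 + 128·x)·Dx^2 + (16 + 256·x + 256·x^2)·Dx^3 + (-3 - 4·x + 48·x^2 + 64·x^3)·Dx^4  (order 4).
h: a_k = 0, 1, -2, 32/3, 16/3, 384/5, 512/5, 16384/21, 10240/7, …
ICs: h(0) = 0, h′(0) = 1, h′′(0) = -4, h′′′(0) = 64.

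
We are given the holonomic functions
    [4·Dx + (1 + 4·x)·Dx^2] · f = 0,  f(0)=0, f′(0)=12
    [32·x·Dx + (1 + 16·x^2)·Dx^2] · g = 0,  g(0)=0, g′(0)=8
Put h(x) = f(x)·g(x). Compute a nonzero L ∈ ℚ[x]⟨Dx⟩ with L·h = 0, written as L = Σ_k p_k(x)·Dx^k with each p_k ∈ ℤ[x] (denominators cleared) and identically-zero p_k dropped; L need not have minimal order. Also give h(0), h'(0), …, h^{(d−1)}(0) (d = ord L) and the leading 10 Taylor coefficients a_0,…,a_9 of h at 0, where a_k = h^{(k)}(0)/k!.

f: a_k = 0, 12, -24, 64, -192, 3072/5, -2048, 49152/7, -24576, 262144/3, …
g: a_k = 0, 8, 0, -128/3, 0, 2048/5, 0, -32768/7, 0, 524288/9, …
h₀=f·g: eliminate ⇒ L₀, order ≤ 2·2.
L = (1536 + 11264·x + 81920·x^2 + 638976·x^3 + 1966080·x^4 + 3407872·x^5 + 4194304·x^7)·Dx + (288 + 7936·x + 78848·x^2 + 495616·x^3 + 2228224·x^4 + 6094848·x^5 + 9175040·x^6 + 3145728·x^7 + 14680064·x^8)·Dx^2 + (48 + 1024·x + 12288·x^2 + 79872·x^3 + 368640·x^4 + 1277952·x^5 + 3145728·x^6 + 4718592·x^7 + 3145728·x^8 + 8388608·x^9)·Dx^3 + (5 + 72·x + 592·x^2 + 3584·x^3 + 16896·x^4 + 61440·x^5 + 172032·x^6 + 393216·x^7 + 589824·x^8 + 524288·x^9 + 1048576·x^10)·Dx^4  (order 4).
h: a_k = 0, 0, 96, -192, 0, -512, 106496/15, -90112/5, 0, -7929856/105, …
ICs: h(0) = 0, h′(0) = 0, h′′(0) = 192, h′′′(0) = -1152.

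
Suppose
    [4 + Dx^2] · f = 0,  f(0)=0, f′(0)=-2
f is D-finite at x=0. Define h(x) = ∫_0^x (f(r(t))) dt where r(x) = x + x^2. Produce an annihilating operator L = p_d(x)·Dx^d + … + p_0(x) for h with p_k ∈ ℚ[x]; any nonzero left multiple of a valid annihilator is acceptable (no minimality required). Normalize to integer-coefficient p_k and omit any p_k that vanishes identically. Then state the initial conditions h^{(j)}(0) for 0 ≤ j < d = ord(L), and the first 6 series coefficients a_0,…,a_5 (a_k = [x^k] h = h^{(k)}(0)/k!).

f: a_k = 0, -2, 0, 4/3, 0, -4/15, …
Change of var in L_f (x↦r) gives L₀.
h=∫₀ˣh₀: take L = L₀·Dx.
L = (4 + 24·x + 48·x^2 + 32·x^3)·Dx - 2·Dx^2 + (1 + 2·x)·Dx^3  (order 3).
h: a_k = 0, 0, -1, -2/3, 1/3, 4/5, …
ICs: h(0) = 0, h′(0) = 0, h′′(0) = -2.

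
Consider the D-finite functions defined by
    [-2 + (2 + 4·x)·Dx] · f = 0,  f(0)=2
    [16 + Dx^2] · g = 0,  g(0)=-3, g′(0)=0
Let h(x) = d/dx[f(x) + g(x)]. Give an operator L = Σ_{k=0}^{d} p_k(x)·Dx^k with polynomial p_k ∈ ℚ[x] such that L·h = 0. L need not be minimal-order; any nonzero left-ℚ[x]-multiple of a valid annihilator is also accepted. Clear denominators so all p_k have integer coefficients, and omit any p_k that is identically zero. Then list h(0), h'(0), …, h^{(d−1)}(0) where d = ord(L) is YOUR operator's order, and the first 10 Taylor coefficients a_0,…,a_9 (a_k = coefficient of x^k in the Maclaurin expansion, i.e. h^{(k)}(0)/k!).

f: a_k = 2, 2, -1, 1, -5/4, 7/4, -21/8, 33/8, -429/64, 715/64, …
g: a_k = -3, 0, 24, 0, -32, 0, 256/15, 0, -512/105, 0, …
Sum ⇒ L₀ = lclm(L_f,L_g) in ℚ(x)⟨Dx⟩.
Derive L from L₀ (diff closure).
L = (-496 - 1024·x - 1024·x^2) + (-304 - 1632·x - 3072·x^2 - 2048·x^3)·Dx + (-31 - 64·x - 64·x^2)·Dx^2 + (-19 - 102·x - 192·x^2 - 128·x^3)·Dx^3  (order 3).
h: a_k = 2, 46, 3, -133, 35/4, 1733/20, 231/8, -77813/840, 6435/64, -10962187/60480, …
ICs: h(0) = 2, h′(0) = 46, h′′(0) = 6.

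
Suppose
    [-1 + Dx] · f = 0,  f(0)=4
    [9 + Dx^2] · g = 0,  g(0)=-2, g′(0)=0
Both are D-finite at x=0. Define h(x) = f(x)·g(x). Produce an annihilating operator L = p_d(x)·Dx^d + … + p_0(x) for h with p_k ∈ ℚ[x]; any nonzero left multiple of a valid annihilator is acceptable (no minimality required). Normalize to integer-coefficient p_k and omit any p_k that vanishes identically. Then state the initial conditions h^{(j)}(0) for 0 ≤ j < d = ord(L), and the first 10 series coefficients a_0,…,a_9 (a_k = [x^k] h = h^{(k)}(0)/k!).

f: a_k = 4, 4, 2, 2/3, 1/6, 1/30, 1/180, 1/1260, 1/10080, 1/90720, …
g: a_k = -2, 0, 9, 0, -27/4, 0, 81/40, 0, -729/2240, 0, …
L₀ := L_f ⊗_s L_g (sym. prod.), ord ≤ 2.
L = 10 - 2·Dx + Dx^2  (order 2).
h: a_k = -8, -8, 32, 104/3, -28/3, -316/15, -176/45, 1228/315, 527/315, -481/2835, …
ICs: h(0) = -8, h′(0) = -8.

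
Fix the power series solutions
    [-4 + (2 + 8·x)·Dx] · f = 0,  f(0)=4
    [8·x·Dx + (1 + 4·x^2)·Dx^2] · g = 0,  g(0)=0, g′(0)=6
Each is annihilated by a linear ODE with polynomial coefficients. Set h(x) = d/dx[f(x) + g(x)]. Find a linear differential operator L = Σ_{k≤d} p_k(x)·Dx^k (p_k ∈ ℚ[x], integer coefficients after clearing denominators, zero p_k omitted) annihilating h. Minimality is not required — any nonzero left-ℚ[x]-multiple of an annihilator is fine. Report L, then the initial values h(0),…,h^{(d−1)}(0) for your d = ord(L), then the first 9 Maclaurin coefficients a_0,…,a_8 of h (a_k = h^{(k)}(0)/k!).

f: a_k = 4, 8, -8, 16, -40, 112, -336, 1056, -3432, …
g: a_k = 0, 6, 0, -8, 0, 96/5, 0, -384/7, 0, …
Sum ⇒ L₀ = lclm(L_f,L_g) in ℚ(x)⟨Dx⟩.
h₀' ⇒ L via d/dx closure of L₀.
L = (-8 - 80·x + 96·x^2 + 192·x^3) + (-10 - 32·x - 64·x^2 + 384·x^3 + 672·x^4)·Dx + (-1 + 24·x^2 + 48·x^3 + 112·x^4 + 192·x^5)·Dx^2  (order 2).
h: a_k = 14, -16, 24, -160, 656, -2016, 7008, -27456, 104496, …
ICs: h(0) = 14, h′(0) = -16.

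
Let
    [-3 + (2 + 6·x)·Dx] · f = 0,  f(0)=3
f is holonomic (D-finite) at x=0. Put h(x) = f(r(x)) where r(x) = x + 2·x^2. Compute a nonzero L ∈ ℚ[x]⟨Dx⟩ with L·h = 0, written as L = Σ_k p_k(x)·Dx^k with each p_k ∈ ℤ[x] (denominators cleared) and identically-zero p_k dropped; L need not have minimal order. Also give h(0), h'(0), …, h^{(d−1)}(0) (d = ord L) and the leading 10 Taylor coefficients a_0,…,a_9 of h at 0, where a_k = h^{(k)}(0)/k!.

f: a_k = 3, 9/2, -27/8, 81/16, -1215/128, 5103/256, -45927/1024, 216513/2048, -8444007/32768, 42220035/65536, …
h₀=f(r): pull back L_f along r ⇒ L₀.
L = (-3 - 12·x) + (2 + 6·x + 12·x^2)·Dx  (order 1).
h: a_k = 3, 9/2, 45/8, -135/16, 945/128, 1215/256, -33615/1024, 125145/2048, -846855/32768, -11784285/65536, …
ICs: h(0) = 3.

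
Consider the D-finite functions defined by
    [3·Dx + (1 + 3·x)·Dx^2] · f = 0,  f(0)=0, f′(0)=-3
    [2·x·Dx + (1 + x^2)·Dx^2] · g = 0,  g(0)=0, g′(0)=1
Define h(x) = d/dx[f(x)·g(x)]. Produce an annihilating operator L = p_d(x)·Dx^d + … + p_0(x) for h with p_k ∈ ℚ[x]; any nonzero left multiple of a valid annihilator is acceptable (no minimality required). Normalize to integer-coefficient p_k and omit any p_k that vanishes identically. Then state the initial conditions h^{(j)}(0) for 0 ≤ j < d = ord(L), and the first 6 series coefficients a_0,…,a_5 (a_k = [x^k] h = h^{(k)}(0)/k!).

L = (264 + 1260·x + 1008·x^2 + 3420·x^3 + 3240·x^4 + 4212·x^5 + 324·x^7) + (178 + 660·x + 3828·x^2 + 7308·x^3 + 12960·x^4 + 10044·x^5 + 11340·x^6 + 324·x^7 + 1134·x^8)·Dx + (132 + 608·x + 1728·x^2 + 4568·x^3 + 6456·x^4 + 8856·x^5 + 5184·x^6 + 5544·x^7 + 324·x^8 + 648·x^9)·Dx^2 + (13 + 102·x + 341·x^2 + 744·x^3 + 1138·x^4 + 1236·x^5 + 1386·x^6 + 648·x^7 + 657·x^8 + 54·x^9 + 81·x^10)·Dx^3  (order 3).
h: a_k = 0, -6, 27/2, -32, 375/4, -1386/5, …
ICs: h(0) = 0, h′(0) = -6, h′′(0) = 27.

f: a_k = 0, -3, 9/2, -9, 81/4, -243/5, …
g: a_k = 0, 1, 0, -1/3, 0, 1/5, …
Product ⇒ symmetric product L₀, ord ≤ 4.
Differentiate: ansatz ord ≤ ord L₀ ⇒ L.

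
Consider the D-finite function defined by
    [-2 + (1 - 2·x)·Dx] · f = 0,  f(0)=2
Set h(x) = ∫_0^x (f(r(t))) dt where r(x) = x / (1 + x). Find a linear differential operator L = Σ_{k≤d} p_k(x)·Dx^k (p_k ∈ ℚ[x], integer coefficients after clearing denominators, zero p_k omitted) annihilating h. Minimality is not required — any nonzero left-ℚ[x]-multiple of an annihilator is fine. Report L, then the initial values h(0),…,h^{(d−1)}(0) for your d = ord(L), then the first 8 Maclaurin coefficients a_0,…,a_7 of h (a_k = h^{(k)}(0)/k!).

L = 2·Dx + (-1 + x^2)·Dx^2  (order 2).
h: a_k = 0, 2, 2, 4/3, 1, 4/5, 2/3, 4/7, …
ICs: h(0) = 0, h′(0) = 2.

f: a_k = 2, 4, 8, 16, 32, 64, 128, 256, …
Change of var in L_f (x↦r) gives L₀.
∫: right-multiply L₀ by Dx.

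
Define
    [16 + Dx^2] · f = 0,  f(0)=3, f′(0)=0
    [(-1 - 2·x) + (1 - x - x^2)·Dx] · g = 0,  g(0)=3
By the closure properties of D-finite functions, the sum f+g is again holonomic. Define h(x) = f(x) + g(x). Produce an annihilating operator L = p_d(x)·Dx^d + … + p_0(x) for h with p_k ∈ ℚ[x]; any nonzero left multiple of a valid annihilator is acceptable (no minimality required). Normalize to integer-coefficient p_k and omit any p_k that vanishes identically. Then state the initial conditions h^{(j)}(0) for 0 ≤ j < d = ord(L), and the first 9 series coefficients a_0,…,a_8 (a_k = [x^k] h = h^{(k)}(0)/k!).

L = (-272 - 384·x + 352·x^2 - 192·x^3 - 640·x^4 - 256·x^5) + (160 - 368·x - 32·x^2 + 544·x^3 - 48·x^4 - 384·x^5 - 128·x^6)·Dx + (-17 - 24·x + 22·x^2 - 12·x^3 - 40·x^4 - 16·x^5)·Dx^2 + (10 - 23·x - 2·x^2 + 34·x^3 - 3·x^4 - 24·x^5 - 8·x^6)·Dx^3  (order 3).
h: a_k = 6, 3, -18, 9, 47, 24, 329/15, 63, 11222/105, …
ICs: h(0) = 6, h′(0) = 3, h′′(0) = -36.

f: a_k = 3, 0, -24, 0, 32, 0, -256/15, 0, 512/105, …
g: a_k = 3, 3, 6, 9, 15, 24, 39, 63, 102, …
Weyl lclm of L_f,L_g ⇒ L₀ (ord ≤ 3).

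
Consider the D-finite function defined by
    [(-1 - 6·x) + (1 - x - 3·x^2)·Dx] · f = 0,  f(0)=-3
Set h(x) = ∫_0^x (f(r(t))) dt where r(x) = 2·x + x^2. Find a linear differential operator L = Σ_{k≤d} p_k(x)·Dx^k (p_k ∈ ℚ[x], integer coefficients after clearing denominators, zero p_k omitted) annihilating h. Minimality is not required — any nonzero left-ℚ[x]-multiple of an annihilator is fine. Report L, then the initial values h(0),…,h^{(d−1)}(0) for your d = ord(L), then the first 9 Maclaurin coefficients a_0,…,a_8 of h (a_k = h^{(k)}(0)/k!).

L = (2 + 26·x + 36·x^2 + 12·x^3)·Dx + (-1 + 2·x + 13·x^2 + 12·x^3 + 3·x^4)·Dx^2  (order 2).
h: a_k = 0, -3, -3, -17, -54, -1176/5, -965, -29613/7, -18657, …
ICs: h(0) = 0, h′(0) = -3.

f: a_k = -3, -3, -12, -21, -57, -120, -291, -651, -1524, …
h₀=f(r): pull back L_f along r ⇒ L₀.
h=∫₀ˣh₀: take L = L₀·Dx.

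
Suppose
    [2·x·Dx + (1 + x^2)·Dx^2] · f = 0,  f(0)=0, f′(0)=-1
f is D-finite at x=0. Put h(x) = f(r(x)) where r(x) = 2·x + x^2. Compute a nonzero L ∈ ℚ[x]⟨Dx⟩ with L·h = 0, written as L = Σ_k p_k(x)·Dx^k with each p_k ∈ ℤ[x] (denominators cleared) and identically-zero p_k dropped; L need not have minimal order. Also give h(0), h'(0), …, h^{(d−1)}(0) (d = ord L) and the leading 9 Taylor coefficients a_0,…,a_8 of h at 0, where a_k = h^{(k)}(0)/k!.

L = (-1 + 8·x + 16·x^2 + 12·x^3 + 3·x^4)·Dx + (1 + x + 4·x^2 + 8·x^3 + 5·x^4 + x^5)·Dx^2  (order 2).
h: a_k = 0, -2, -1, 8/3, 4, -22/5, -47/3, 16/7, 56, …
ICs: h(0) = 0, h′(0) = -2.

f: a_k = 0, -1, 0, 1/3, 0, -1/5, 0, 1/7, 0, …
h₀=f(r): pull back L_f along r ⇒ L₀.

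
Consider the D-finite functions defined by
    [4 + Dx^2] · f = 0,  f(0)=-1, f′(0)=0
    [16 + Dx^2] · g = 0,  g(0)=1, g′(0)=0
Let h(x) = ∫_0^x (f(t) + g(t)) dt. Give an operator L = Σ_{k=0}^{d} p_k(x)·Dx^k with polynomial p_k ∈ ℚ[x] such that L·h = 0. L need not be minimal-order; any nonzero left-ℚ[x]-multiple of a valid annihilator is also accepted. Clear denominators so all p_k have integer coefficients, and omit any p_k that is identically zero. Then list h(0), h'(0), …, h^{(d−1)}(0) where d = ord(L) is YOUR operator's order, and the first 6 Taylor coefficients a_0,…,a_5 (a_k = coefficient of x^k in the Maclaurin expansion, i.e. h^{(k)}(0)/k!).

L = 64·Dx + 20·Dx^3 + Dx^5  (order 5).
h: a_k = 0, 0, 0, -2, 0, 2, …
ICs: h(0) = 0, h′(0) = 0, h′′(0) = 0, h′′′(0) = -12, h′′′′(0) = 0.

f: a_k = -1, 0, 2, 0, -2/3, 0, …
g: a_k = 1, 0, -8, 0, 32/3, 0, …
Sum ⇒ L₀ = lclm(L_f,L_g) in ℚ(x)⟨Dx⟩.
h=∫₀ˣh₀: take L = L₀·Dx.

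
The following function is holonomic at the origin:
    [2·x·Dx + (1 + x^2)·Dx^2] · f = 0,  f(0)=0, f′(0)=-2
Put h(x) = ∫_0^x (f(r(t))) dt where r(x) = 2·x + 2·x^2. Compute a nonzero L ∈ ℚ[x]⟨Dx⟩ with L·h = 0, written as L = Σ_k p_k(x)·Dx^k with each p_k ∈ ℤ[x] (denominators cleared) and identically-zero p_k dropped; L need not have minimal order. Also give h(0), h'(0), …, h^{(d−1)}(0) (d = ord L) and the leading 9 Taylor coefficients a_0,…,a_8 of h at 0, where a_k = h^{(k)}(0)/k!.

f: a_k = 0, -2, 0, 2/3, 0, -2/5, 0, 2/7, 0, …
f∘r: x↦r, Dx↦Dx/r' in L_f ⇒ L₀.
∫: right-multiply L₀ by Dx.
L = (-2 + 8·x + 32·x^2 + 48·x^3 + 24·x^4)·Dx^2 + (1 + 2·x + 4·x^2 + 16·x^3 + 20·x^4 + 8·x^5)·Dx^3  (order 3).
h: a_k = 0, 0, -2, -4/3, 4/3, 16/5, 8/15, -176/21, -80/7, …
ICs: h(0) = 0, h′(0) = 0, h′′(0) = -4.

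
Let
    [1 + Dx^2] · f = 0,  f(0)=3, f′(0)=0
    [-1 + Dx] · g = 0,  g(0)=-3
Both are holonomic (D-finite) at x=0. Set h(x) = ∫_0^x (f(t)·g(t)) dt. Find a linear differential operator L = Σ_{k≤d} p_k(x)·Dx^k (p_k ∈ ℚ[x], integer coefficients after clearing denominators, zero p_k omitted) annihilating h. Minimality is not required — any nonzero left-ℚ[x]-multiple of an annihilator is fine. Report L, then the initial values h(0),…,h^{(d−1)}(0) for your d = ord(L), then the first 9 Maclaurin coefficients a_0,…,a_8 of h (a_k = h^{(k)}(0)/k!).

L = 2·Dx - 2·Dx^2 + Dx^3  (order 3).
h: a_k = 0, -9, -9/2, 0, 3/4, 3/10, 1/20, 0, -1/560, …
ICs: h(0) = 0, h′(0) = -9, h′′(0) = -9.

f: a_k = 3, 0, -3/2, 0, 1/8, 0, -1/240, 0, 1/13440, …
g: a_k = -3, -3, -3/2, -1/2, -1/8, -1/40, -1/240, -1/1680, -1/13440, …
h₀=f·g: eliminate ⇒ L₀, order ≤ 2·1.
Integrate: L := L₀·Dx.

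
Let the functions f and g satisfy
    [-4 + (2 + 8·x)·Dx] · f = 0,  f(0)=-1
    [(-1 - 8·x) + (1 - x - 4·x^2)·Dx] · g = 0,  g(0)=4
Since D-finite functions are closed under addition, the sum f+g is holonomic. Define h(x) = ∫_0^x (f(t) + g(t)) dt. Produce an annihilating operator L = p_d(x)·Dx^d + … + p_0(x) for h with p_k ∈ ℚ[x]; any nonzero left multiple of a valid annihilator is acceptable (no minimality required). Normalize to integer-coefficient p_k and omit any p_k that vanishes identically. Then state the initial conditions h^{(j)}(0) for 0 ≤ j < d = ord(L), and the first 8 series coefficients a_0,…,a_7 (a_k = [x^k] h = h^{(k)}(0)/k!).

L = (24 + 156·x + 336·x^2 + 640·x^3)·Dx + (-14 - 96·x - 420·x^2 - 1184·x^3 - 1600·x^4)·Dx^2 + (-1 + 11·x + 90·x^2 + 24·x^3 - 544·x^4 - 640·x^5)·Dx^3  (order 3).
h: a_k = 0, 3, 1, 22/3, 8, 126/5, 116/3, 808/7, …
ICs: h(0) = 0, h′(0) = 3, h′′(0) = 2.

f: a_k = -1, -2, 2, -4, 10, -28, 84, -264, …
g: a_k = 4, 4, 20, 36, 116, 260, 724, 1764, …
Sum ⇒ L₀ = lclm(L_f,L_g) in ℚ(x)⟨Dx⟩.
h=∫h₀ ⇒ L = L₀·Dx.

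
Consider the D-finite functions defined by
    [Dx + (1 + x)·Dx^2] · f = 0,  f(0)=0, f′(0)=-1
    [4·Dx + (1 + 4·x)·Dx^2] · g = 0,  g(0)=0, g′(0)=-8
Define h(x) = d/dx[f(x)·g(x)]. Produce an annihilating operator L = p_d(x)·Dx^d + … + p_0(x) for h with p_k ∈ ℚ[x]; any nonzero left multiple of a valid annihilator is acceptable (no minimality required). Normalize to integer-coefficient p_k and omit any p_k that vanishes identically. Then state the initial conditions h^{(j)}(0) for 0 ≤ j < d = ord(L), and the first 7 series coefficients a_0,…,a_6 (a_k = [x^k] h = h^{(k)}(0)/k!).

f: a_k = 0, -1, 1/2, -1/3, 1/4, -1/5, 1/6, …
g: a_k = 0, -8, 16, -128/3, 128, -2048/5, 4096/3, …
Product ⇒ symmetric product L₀, ord ≤ 4.
Differentiate: ansatz ord ≤ ord L₀ ⇒ L.
L = (136 + 320·x + 256·x^2) + (290 + 1464·x + 2400·x^2 + 1280·x^3)·Dx + (92 + 740·x + 1992·x^2 + 2240·x^3 + 896·x^4)·Dx^2 + (5 + 58·x + 245·x^2 + 464·x^3 + 400·x^4 + 128·x^5)·Dx^3  (order 3).
h: a_k = 0, 16, -60, 640/3, -2350/3, 44408/15, -11396, …
ICs: h(0) = 0, h′(0) = 16, h′′(0) = -120.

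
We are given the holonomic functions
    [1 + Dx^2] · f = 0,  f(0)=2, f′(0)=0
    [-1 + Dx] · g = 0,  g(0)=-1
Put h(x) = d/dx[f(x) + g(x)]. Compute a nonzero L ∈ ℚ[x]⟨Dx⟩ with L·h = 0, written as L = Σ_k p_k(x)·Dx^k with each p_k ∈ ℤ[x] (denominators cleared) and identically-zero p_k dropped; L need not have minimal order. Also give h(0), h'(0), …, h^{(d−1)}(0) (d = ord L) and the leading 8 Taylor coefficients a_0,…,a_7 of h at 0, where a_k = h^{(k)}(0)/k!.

f: a_k = 2, 0, -1, 0, 1/12, 0, -1/360, 0, …
g: a_k = -1, -1, -1/2, -1/6, -1/24, -1/120, -1/720, -1/5040, …
h₀=f+g: left-lcm gives L₀, ord ≤ 3.
h₀' ⇒ L via d/dx closure of L₀.
L = 1 - Dx + Dx^2 - Dx^3  (order 3).
h: a_k = -1, -3, -1/2, 1/6, -1/24, -1/40, -1/720, 1/5040, …
ICs: h(0) = -1, h′(0) = -3, h′′(0) = -1.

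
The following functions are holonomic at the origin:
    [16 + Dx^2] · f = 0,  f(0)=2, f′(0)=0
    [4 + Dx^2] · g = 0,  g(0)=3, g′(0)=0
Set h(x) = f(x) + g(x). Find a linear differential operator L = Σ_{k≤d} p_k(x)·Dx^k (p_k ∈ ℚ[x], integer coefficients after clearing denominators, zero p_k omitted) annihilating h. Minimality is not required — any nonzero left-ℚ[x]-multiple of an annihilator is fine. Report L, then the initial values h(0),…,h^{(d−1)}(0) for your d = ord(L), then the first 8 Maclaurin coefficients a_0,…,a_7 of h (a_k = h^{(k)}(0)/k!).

f: a_k = 2, 0, -16, 0, 64/3, 0, -512/45, 0, …
g: a_k = 3, 0, -6, 0, 2, 0, -4/15, 0, …
f+g: L₀ = lclm(L_f,L_g), ord ≤ 2+2.
L = 64 + 20·Dx^2 + Dx^4  (order 4).
h: a_k = 5, 0, -22, 0, 70/3, 0, -524/45, 0, …
ICs: h(0) = 5, h′(0) = 0, h′′(0) = -44, h′′′(0) = 0.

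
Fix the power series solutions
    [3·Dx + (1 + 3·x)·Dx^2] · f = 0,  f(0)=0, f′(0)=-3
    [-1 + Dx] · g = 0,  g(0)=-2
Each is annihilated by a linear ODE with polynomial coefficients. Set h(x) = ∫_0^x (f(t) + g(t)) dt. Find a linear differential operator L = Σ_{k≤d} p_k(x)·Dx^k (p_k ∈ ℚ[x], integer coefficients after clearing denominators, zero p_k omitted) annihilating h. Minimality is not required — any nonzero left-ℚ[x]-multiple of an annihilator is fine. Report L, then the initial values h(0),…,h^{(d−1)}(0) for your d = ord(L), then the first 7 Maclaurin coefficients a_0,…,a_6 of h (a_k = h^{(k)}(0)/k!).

L = (-21 - 9·x)·Dx^2 + (17 - 6·x - 9·x^2)·Dx^3 + (4 + 15·x + 9·x^2)·Dx^4  (order 4).
h: a_k = 0, -2, -5/2, 7/6, -7/3, 121/30, -2917/360, …
ICs: h(0) = 0, h′(0) = -2, h′′(0) = -5, h′′′(0) = 7.

f: a_k = 0, -3, 9/2, -9, 81/4, -243/5, 243/2, …
g: a_k = -2, -2, -1, -1/3, -1/12, -1/60, -1/360, …
Sum ⇒ L₀ = lclm(L_f,L_g) in ℚ(x)⟨Dx⟩.
h=∫₀ˣh₀: take L = L₀·Dx.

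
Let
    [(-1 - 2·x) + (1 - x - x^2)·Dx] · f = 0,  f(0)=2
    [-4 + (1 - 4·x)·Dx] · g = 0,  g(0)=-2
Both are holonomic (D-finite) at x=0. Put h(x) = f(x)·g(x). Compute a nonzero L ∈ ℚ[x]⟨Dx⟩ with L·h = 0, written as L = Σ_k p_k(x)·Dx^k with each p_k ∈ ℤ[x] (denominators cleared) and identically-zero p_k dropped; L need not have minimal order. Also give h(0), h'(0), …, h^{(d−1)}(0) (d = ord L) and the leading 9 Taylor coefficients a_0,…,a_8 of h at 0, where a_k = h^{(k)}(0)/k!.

L = (-5 + 6·x + 12·x^2) + (1 - 5·x + 3·x^2 + 4·x^3)·Dx  (order 1).
h: a_k = -4, -20, -88, -364, -1476, -5936, -23796, -95268, -381208, …
ICs: h(0) = -4.

f: a_k = 2, 2, 4, 6, 10, 16, 26, 42, 68, …
g: a_k = -2, -8, -32, -128, -512, -2048, -8192, -32768, -131072, …
L₀ := L_f ⊗_s L_g (sym. prod.), ord ≤ 1.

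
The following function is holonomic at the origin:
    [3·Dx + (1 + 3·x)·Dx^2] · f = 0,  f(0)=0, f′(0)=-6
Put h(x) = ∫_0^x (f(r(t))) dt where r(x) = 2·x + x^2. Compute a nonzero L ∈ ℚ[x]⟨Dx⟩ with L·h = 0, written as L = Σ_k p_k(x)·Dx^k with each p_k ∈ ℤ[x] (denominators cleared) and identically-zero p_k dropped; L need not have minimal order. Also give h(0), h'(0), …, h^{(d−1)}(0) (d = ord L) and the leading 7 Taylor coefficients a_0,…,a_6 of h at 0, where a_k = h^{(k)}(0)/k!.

L = (5 + 6·x + 3·x^2)·Dx^2 + (1 + 7·x + 9·x^2 + 3·x^3)·Dx^3  (order 3).
h: a_k = 0, 0, -6, 10, -27, 441/5, -1602/5, …
ICs: h(0) = 0, h′(0) = 0, h′′(0) = -12.

f: a_k = 0, -6, 9, -18, 81/2, -486/5, 243, …
h₀=f(r): pull back L_f along r ⇒ L₀.
Integrate: L := L₀·Dx.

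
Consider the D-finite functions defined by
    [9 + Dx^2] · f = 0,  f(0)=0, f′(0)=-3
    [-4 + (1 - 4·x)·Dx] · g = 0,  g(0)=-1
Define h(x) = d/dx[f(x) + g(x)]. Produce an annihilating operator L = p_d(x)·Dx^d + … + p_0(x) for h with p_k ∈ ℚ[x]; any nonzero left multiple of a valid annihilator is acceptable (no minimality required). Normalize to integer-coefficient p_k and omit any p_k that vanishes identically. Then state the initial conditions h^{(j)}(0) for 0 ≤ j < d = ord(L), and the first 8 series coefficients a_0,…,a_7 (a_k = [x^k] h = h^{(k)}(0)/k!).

f: a_k = 0, -3, 0, 9/2, 0, -81/40, 0, 243/560, …
g: a_k = -1, -4, -16, -64, -256, -1024, -4096, -16384, …
f+g: L₀ = lclm(L_f,L_g), ord ≤ 2+1.
h₀' ⇒ L via d/dx closure of L₀.
L = (4824 - 1728·x + 3456·x^2) + (-315 + 1476·x - 1296·x^2 + 1728·x^3)·Dx + (536 - 192·x + 384·x^2)·Dx^2 + (-35 + 164·x - 144·x^2 + 192·x^3)·Dx^3  (order 3).
h: a_k = -7, -32, -357/2, -1024, -41041/8, -24576, -9174797/80, -524288, …
ICs: h(0) = -7, h′(0) = -32, h′′(0) = -357.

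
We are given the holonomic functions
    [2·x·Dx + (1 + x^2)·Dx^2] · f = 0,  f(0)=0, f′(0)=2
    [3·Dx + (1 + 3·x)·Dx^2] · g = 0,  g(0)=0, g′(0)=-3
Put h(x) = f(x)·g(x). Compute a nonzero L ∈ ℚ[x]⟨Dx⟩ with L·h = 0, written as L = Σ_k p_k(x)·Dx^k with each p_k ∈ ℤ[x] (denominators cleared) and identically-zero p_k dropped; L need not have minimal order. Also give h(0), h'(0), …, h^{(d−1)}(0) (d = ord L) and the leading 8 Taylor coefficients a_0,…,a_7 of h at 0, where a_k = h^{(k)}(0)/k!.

f: a_k = 0, 2, 0, -2/3, 0, 2/5, 0, -2/7, …
g: a_k = 0, -3, 9/2, -9, 81/4, -243/5, 243/2, -2187/7, …
Product ⇒ symmetric product L₀, ord ≤ 4.
L = (264 + 1260·x + 1008·x^2 + 3420·x^3 + 3240·x^4 + 4212·x^5 + 324·x^7)·Dx + (178 + 660·x + 3828·x^2 + 7308·x^3 + 12960·x^4 + 10044·x^5 + 11340·x^6 + 324·x^7 + 1134·x^8)·Dx^2 + (132 + 608·x + 1728·x^2 + 4568·x^3 + 6456·x^4 + 8856·x^5 + 5184·x^6 + 5544·x^7 + 324·x^8 + 648·x^9)·Dx^3 + (13 + 102·x + 341·x^2 + 744·x^3 + 1138·x^4 + 1236·x^5 + 1386·x^6 + 648·x^7 + 657·x^8 + 54·x^9 + 81·x^10)·Dx^4  (order 4).
h: a_k = 0, 0, -6, 9, -16, 75/2, -462/5, 2313/10, …
ICs: h(0) = 0, h′(0) = 0, h′′(0) = -12, h′′′(0) = 54.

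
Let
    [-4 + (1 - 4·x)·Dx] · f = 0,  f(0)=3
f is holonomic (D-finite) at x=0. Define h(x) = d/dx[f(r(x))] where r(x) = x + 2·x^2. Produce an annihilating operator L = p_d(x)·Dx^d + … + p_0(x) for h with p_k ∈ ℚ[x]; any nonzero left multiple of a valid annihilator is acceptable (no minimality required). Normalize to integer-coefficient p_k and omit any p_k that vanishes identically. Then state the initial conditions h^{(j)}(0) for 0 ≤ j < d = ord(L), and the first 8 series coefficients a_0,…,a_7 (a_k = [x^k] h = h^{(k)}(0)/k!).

f: a_k = 3, 12, 48, 192, 768, 3072, 12288, 49152, …
Substitute x→r, Dx→(1/r')Dx; clear ⇒ L₀.
h₀' ⇒ L via d/dx closure of L₀.
L = (12 + 48·x + 96·x^2) + (-1 + 24·x^2 + 32·x^3)·Dx  (order 1).
h: a_k = 12, 144, 1152, 8448, 57600, 377856, 2408448, 15040512, …
ICs: h(0) = 12.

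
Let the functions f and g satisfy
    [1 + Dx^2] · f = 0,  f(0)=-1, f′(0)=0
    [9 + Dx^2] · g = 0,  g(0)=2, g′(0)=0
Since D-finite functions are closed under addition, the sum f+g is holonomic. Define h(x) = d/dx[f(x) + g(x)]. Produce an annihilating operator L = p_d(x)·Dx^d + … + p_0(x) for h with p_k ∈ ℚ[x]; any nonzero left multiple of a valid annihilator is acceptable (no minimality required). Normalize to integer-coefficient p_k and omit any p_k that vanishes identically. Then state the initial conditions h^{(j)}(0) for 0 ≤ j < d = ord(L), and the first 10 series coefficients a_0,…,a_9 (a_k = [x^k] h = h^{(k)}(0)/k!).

L = 9 + 10·Dx^2 + Dx^4  (order 4).
h: a_k = 0, -17, 0, 161/6, 0, -1457/120, 0, 13121/5040, 0, -16871/51840, …
ICs: h(0) = 0, h′(0) = -17, h′′(0) = 0, h′′′(0) = 161.

f: a_k = -1, 0, 1/2, 0, -1/24, 0, 1/720, 0, -1/40320, 0, …
g: a_k = 2, 0, -9, 0, 27/4, 0, -81/40, 0, 729/2240, 0, …
Sum ⇒ L₀ = lclm(L_f,L_g) in ℚ(x)⟨Dx⟩.
h₀' ⇒ L via d/dx closure of L₀.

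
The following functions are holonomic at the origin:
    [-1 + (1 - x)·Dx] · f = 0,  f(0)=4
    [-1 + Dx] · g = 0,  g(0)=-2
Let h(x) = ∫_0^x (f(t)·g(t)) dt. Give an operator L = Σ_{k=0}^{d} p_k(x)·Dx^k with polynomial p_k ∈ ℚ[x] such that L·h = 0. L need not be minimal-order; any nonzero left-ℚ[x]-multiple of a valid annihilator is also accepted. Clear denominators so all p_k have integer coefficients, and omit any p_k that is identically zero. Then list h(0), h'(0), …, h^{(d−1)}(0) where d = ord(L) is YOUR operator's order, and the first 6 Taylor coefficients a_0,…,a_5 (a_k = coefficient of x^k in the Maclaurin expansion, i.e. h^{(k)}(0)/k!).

f: a_k = 4, 4, 4, 4, 4, 4, …
g: a_k = -2, -2, -1, -1/3, -1/12, -1/60, …
Sym-product of L_f,L_g gives L₀ (≤ ord 1).
∫: right-multiply L₀ by Dx.
L = (2 - x)·Dx + (-1 + x)·Dx^2  (order 2).
h: a_k = 0, -8, -8, -20/3, -16/3, -13/3, …
ICs: h(0) = 0, h′(0) = -8.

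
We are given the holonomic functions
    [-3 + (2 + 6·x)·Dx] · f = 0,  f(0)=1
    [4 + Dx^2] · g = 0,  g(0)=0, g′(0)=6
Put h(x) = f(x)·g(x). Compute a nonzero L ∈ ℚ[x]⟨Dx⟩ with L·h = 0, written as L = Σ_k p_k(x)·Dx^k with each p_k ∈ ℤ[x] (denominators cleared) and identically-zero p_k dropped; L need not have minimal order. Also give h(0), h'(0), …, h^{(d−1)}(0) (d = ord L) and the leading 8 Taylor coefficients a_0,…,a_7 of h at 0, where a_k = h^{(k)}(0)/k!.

f: a_k = 1, 3/2, -9/8, 27/16, -405/128, 1701/256, -15309/1024, 72171/2048, …
g: a_k = 0, 6, 0, -4, 0, 4/5, 0, -8/105, …
Product ⇒ symmetric product L₀, ord ≤ 2.
L = (43 + 96·x + 144·x^2) + (-12 - 36·x)·Dx + (4 + 24·x + 36·x^2)·Dx^2  (order 2).
h: a_k = 0, 6, 9, -43/4, 33/8, -4379/320, 21963/640, -838883/10752, …
ICs: h(0) = 0, h′(0) = 6.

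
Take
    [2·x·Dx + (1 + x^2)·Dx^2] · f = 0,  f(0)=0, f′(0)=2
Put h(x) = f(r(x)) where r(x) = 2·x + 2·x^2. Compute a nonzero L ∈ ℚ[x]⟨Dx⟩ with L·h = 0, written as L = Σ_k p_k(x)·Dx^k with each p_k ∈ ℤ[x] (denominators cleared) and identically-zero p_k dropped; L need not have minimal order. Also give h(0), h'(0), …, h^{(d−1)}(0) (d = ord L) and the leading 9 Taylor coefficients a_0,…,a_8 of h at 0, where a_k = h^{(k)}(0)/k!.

f: a_k = 0, 2, 0, -2/3, 0, 2/5, 0, -2/7, 0, …
Change of var in L_f (x↦r) gives L₀.
L = (-2 + 8·x + 32·x^2 + 48·x^3 + 24·x^4)·Dx + (1 + 2·x + 4·x^2 + 16·x^3 + 20·x^4 + 8·x^5)·Dx^2  (order 2).
h: a_k = 0, 4, 4, -16/3, -16, -16/5, 176/3, 640/7, -128, …
ICs: h(0) = 0, h′(0) = 4.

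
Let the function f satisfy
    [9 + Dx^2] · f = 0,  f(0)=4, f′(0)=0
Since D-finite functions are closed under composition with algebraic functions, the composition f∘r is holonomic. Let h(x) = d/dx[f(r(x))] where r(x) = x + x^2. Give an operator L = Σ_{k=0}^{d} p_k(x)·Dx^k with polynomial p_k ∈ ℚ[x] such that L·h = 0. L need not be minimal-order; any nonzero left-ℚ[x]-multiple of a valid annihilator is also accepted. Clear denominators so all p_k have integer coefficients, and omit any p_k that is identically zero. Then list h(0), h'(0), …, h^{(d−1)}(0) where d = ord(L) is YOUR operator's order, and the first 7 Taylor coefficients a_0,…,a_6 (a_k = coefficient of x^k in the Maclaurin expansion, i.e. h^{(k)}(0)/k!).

f: a_k = 4, 0, -18, 0, 27/2, 0, -81/20, …
Substitute x→r, Dx→(1/r')Dx; clear ⇒ L₀.
h=h₀': d/dx-closure on L₀ ⇒ L.
L = (21 + 72·x + 216·x^2 + 288·x^3 + 144·x^4) + (-6 - 12·x)·Dx + (1 + 4·x + 4·x^2)·Dx^2  (order 2).
h: a_k = 0, -36, -108, -18, 270, 4617/10, 2079/10, …
ICs: h(0) = 0, h′(0) = -36.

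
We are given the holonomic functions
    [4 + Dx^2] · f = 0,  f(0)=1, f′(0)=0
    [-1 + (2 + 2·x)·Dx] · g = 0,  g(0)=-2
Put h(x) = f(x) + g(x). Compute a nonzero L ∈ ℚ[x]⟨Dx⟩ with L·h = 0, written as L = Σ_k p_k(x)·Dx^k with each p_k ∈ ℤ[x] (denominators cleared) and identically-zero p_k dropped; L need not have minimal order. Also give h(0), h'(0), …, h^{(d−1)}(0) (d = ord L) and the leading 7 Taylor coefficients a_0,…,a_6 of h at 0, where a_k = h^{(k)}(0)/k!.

f: a_k = 1, 0, -2, 0, 2/3, 0, -4/45, …
g: a_k = -2, -1, 1/4, -1/8, 5/64, -7/128, 21/512, …
Weyl lclm of L_f,L_g ⇒ L₀ (ord ≤ 3).
L = (-76 - 128·x - 64·x^2) + (120 + 376·x + 384·x^2 + 128·x^3)·Dx + (-19 - 32·x - 16·x^2)·Dx^2 + (30 + 94·x + 96·x^2 + 32·x^3)·Dx^3  (order 3).
h: a_k = -1, -1, -7/4, -1/8, 143/192, -7/128, -1103/23040, …
ICs: h(0) = -1, h′(0) = -1, h′′(0) = -7/2.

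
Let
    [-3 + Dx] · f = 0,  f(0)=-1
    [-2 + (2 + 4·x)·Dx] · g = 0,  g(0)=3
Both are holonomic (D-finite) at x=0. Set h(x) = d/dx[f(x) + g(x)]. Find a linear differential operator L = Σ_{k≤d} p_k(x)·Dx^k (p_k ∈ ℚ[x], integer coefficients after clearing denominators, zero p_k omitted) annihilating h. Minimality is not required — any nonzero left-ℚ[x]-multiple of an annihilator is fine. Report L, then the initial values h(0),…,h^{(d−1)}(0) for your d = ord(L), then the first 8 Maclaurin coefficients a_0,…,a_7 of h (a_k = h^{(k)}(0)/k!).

f: a_k = -1, -3, -9/2, -9/2, -27/8, -81/40, -81/80, -243/560, …
g: a_k = 3, 3, -3/2, 3/2, -15/8, 21/8, -63/16, 99/16, …
L₀ := lclm(L_f,L_g); ord L₀ ≤ 1+1.
Differentiate: ansatz ord ≤ ord L₀ ⇒ L.
L = (-9 - 9·x) + (-3 - 18·x - 18·x^2)·Dx + (2 + 7·x + 6·x^2)·Dx^2  (order 2).
h: a_k = 0, -12, -9, -21, 3, -297/10, 1611/40, -22887/280, …
ICs: h(0) = 0, h′(0) = -12.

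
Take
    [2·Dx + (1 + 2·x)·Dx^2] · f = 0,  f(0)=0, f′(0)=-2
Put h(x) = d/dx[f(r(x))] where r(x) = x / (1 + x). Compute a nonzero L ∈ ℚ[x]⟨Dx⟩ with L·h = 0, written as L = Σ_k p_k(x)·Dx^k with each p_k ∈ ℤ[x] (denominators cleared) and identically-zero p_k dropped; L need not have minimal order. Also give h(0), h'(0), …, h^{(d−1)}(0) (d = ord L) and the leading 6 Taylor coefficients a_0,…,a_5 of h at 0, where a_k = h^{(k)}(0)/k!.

L = (4 + 6·x) + (1 + 4·x + 3·x^2)·Dx  (order 1).
h: a_k = -2, 8, -26, 80, -242, 728, …
ICs: h(0) = -2.

f: a_k = 0, -2, 2, -8/3, 4, -32/5, …
L₀ from L_f via x↦r, Dx↦r'^{-1}Dx.
h=h₀': d/dx-closure on L₀ ⇒ L.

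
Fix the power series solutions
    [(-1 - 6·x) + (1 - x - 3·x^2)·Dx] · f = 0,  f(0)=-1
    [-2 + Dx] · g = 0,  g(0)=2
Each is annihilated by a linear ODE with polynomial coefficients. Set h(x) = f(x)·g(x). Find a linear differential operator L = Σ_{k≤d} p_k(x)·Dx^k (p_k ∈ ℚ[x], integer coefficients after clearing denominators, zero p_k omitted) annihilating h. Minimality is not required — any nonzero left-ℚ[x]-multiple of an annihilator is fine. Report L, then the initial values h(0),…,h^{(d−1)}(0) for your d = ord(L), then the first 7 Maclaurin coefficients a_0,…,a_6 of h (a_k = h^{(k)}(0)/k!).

f: a_k = -1, -1, -4, -7, -19, -40, -97, …
g: a_k = 2, 4, 4, 8/3, 4/3, 8/15, 8/45, …
Product ⇒ symmetric product L₀, ord ≤ 1.
L = (3 + 4·x - 6·x^2) + (-1 + x + 3·x^2)·Dx  (order 1).
h: a_k = -2, -6, -16, -110/3, -86, -2948/15, -20462/45, …
ICs: h(0) = -2.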